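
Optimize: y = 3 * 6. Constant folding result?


3 * 6 = 18 at compile time
Optimized: y = 18


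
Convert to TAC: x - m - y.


Break into single-operator statements:
t1 = x - m
t2 = t1 - y


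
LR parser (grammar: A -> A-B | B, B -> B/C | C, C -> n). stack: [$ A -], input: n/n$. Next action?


no handle ('A-' is not any RHS); shift 'n'
Action: shift


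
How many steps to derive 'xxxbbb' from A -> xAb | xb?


Derivation: A => xAb => xxAbb => xxxbbb
Steps: 3


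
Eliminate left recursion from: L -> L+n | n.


Left-recursive alternatives: L+n; non-recursive: n
Introduce L': L -> nL', L' -> +nL' | ε


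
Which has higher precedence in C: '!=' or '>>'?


'>>' is shift (level 8); '!=' is equality (level 6)
Higher level binds tighter
'>>' has higher precedence than '!='


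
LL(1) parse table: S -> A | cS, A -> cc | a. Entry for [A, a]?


For [A, a]: 'a' ∈ FIRST(a)
Entry: A -> a


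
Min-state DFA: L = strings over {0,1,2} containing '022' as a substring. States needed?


KMP-style automaton: 3 progress states + 1 absorbing accept = 4
Minimal DFA: 4 states


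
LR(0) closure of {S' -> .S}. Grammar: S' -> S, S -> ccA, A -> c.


Start: S' -> .S
For each item with dot before a nonterminal B, add B -> .γ for every B-production
Closure: [S' -> .S, S -> .ccA]


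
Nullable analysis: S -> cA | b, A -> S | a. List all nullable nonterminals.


A nonterminal is nullable iff some alternative derives ε (directly, or every symbol in it is nullable)
Nullable: {}


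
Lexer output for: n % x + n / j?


Scan left to right, longest-match per lexeme
Tokens: ID(n), OP(%), ID(x), OP(+), ID(n), OP(/), ID(j)


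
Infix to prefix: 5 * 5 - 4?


left-to-right (same/higher precedence on left): tree is (- (* 5 5) 4)
Prefix: - * 5 5 4


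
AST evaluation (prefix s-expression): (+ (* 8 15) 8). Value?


Evaluate inner: (* 8 15) = 120
Evaluate root: (+ 120 8) = 128
Result: 128


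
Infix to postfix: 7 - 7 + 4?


Left to right (same or higher precedence on left)
Postfix: 7 7 - 4 +


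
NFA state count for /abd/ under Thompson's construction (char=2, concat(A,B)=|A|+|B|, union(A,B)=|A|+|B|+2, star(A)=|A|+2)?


Syntax tree has 3 char leaf(s), 0 union(s), 0 star(s)
chars contribute 3×2 = 6; each union adds +2; each star adds +2
Total: 6 + 0 + 0 = 6 states


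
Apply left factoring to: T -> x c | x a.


Common prefix: 'x'
Factored: T -> x T', T' -> c | a


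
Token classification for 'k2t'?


Pattern: letter/underscore followed by alphanumerics, not a keyword
Type: IDENTIFIER


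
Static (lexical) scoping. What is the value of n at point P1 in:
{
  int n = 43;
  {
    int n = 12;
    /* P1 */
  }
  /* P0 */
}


n declared in the same block as P1
n = 12


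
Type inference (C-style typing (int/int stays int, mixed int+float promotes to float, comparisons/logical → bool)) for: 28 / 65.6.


Operand types: int / float
Rule: mixed int/float promotes to float; int/int stays int
Result type: float


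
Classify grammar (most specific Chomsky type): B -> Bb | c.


Left-linear: every RHS is a terminal or one nonterminal followed by a terminal
Classification: Type 3 (Regular)


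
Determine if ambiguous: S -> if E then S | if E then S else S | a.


dangling else: 'if E then if E then a else a' parses two ways
Ambiguous


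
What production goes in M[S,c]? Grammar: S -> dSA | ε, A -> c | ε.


For [S, c]: ε is nullable and 'c' ∈ FOLLOW(S)
Entry: S -> ε


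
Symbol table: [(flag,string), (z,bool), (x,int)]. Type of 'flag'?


Lookup 'flag' → type string


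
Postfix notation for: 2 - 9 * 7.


* has higher precedence, evaluate 9*7 first
Postfix: 2 9 7 * -


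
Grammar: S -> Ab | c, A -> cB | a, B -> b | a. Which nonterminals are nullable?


A nonterminal is nullable iff some alternative derives ε (directly, or every symbol in it is nullable)
Nullable: {}


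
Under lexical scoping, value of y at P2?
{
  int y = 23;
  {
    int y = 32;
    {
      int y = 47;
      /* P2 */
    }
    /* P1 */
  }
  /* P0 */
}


y declared in the same block as P2
y = 47


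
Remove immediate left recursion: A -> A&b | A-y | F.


Left-recursive alternatives: A&b, A-y; non-recursive: F
Introduce A': A -> FA', A' -> &bA' | -yA' | ε


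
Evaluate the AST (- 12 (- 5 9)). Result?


Evaluate inner: (- 5 9) = -4
Evaluate root: (- 12 -4) = 16
Result: 16


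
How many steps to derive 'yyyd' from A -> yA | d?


Derivation: A => yA => yyA => yyyA => yyyd
Steps: 4


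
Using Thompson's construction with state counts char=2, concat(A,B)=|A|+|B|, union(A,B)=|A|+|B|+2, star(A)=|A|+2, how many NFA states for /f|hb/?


Syntax tree has 3 char leaf(s), 1 union(s), 0 star(s)
chars contribute 3×2 = 6; each union adds +2; each star adds +2
Total: 6 + 2 + 0 = 8 states


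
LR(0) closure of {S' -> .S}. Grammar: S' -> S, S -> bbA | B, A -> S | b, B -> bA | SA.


Start: S' -> .S
For each item with dot before a nonterminal B, add B -> .γ for every B-production
Closure: [S' -> .S, S -> .bbA, S -> .B, B -> .bA, B -> .SA]


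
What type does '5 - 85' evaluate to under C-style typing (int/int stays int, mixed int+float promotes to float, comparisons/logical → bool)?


Operand types: int - int
Rule: mixed int/float promotes to float; int/int stays int
Result type: int


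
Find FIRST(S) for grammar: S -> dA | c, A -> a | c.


Per alternative of S: FIRST(dA) = {d}; FIRST(c) = {c}
FIRST(S) = {c, d}


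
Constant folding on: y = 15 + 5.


15 + 5 = 20 at compile time
Optimized: y = 20


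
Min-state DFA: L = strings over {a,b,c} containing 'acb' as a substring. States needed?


KMP-style automaton: 3 progress states + 1 absorbing accept = 4
Minimal DFA: 4 states


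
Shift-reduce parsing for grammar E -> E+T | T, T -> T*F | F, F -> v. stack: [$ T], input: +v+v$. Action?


lookahead ∉ {*} so T won't extend; reduce E -> T
Action: reduce (E -> T)


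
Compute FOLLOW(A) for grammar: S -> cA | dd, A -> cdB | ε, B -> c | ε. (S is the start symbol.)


$ ∈ FOLLOW(S). For each A -> αBβ: add FIRST(β)\{ε} to FOLLOW(B); if β nullable, add FOLLOW(A).
FOLLOW(A) = {$}


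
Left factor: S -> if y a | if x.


Common prefix: 'if'
Factored: S -> if S', S' -> y a | x


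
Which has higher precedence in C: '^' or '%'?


'%' is multiplicative (level 10); '^' is bitwise XOR (level 4)
Higher level binds tighter
'%' has higher precedence than '^'


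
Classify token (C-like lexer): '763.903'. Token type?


Pattern: digits with a decimal point
Type: FLOAT_LITERAL


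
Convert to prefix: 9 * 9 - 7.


left-to-right (same/higher precedence on left): tree is (- (* 9 9) 7)
Prefix: - * 9 9 7


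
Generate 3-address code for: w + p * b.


Break into single-operator statements:
t1 = p * b
t2 = w + t1


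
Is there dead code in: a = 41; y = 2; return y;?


a is assigned but never read
Dead: 'a = 41'


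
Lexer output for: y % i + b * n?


Scan left to right, longest-match per lexeme
Tokens: ID(y), OP(%), ID(i), OP(+), ID(b), OP(*), ID(n)


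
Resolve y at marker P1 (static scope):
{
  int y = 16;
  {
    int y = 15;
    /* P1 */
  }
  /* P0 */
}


y declared in the same block as P1
y = 15


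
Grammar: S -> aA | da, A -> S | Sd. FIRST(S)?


Per alternative of S: FIRST(aA) = {a}; FIRST(da) = {d}
FIRST(S) = {a, d}


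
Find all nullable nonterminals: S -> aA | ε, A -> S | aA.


A nonterminal is nullable iff some alternative derives ε (directly, or every symbol in it is nullable)
Nullable: {A, S}


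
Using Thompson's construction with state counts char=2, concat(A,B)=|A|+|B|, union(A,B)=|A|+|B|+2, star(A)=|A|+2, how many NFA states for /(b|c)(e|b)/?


Syntax tree has 4 char leaf(s), 2 union(s), 0 star(s)
chars contribute 4×2 = 8; each union adds +2; each star adds +2
Total: 8 + 4 + 0 = 12 states


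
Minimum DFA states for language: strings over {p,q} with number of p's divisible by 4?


Track (count of p) mod 4: states 0..3, accept at 0
Minimal DFA: 4 states


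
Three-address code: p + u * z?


Break into single-operator statements:
t1 = u * z
t2 = p + t1


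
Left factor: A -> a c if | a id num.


Common prefix: 'a'
Factored: A -> a A', A' -> c if | id num


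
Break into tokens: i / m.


Scan left to right, longest-match per lexeme
Tokens: ID(i), OP(/), ID(m)


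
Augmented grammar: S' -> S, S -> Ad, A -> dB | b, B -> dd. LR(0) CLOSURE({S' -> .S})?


Start: S' -> .S
For each item with dot before a nonterminal B, add B -> .γ for every B-production
Closure: [S' -> .S, S -> .Ad, A -> .dB, A -> .b]


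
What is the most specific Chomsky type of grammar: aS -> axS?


LHS has context (more than one symbol) and |LHS| ≤ |RHS|
Classification: Type 1 (Context-Sensitive)


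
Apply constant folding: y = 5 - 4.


5 - 4 = 1 at compile time
Optimized: y = 1


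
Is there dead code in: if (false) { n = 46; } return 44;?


condition is constant false, so the whole block is unreachable
Dead: 'if (false) { n = 46; }'


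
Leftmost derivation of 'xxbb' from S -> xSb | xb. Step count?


Derivation: S => xSb => xxbb
Steps: 2


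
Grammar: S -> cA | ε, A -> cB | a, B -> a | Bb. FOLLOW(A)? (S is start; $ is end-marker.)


$ ∈ FOLLOW(S). For each A -> αBβ: add FIRST(β)\{ε} to FOLLOW(B); if β nullable, add FOLLOW(A).
FOLLOW(A) = {$}


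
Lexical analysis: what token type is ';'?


Pattern: delimiter/punctuation
Type: PUNCTUATION


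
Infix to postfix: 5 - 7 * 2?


* has higher precedence, evaluate 7*2 first
Postfix: 5 7 2 * -


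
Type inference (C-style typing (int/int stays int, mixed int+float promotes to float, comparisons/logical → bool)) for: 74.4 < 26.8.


Operand types: float < float
Rule: comparison yields bool
Result type: bool


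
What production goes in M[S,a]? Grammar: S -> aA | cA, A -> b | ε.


For [S, a]: 'a' ∈ FIRST(aA)
Entry: S -> aA


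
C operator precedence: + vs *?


'*' is multiplicative (level 10); '+' is additive (level 9)
Higher level binds tighter
'*' has higher precedence than '+'


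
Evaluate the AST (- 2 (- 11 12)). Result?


Evaluate inner: (- 11 12) = -1
Evaluate root: (- 2 -1) = 3
Result: 3


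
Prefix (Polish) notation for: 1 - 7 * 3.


'*' binds tighter: tree is (- 1 (* 7 3))
Prefix: - 1 * 7 3


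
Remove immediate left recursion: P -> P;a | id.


Left-recursive alternatives: P;a; non-recursive: id
Introduce P': P -> idP', P' -> ;aP' | ε


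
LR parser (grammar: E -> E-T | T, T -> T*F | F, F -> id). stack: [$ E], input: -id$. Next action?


shift '-' to continue E -> E-T
Action: shift


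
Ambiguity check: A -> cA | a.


right-linear, alternatives start with distinct terminals 'c' vs 'a': unique leftmost derivation
Unambiguous


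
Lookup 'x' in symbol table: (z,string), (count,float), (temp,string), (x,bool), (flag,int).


Lookup 'x' → type bool


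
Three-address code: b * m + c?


Break into single-operator statements:
t1 = b * m
t2 = t1 + c


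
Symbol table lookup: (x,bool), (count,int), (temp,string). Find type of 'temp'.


Lookup 'temp' → type string


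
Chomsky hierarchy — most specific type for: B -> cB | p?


Right-linear: every RHS is a terminal or a terminal followed by one nonterminal
Classification: Type 3 (Regular)


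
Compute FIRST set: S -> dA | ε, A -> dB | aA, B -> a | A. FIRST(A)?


Per alternative of A: FIRST(dB) = {d}; FIRST(aA) = {a}
FIRST(A) = {a, d}


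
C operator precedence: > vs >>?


'>>' is shift (level 8); '>' is relational (level 7)
Higher level binds tighter
'>>' has higher precedence than '>'


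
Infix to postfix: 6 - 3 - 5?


Left to right (same or higher precedence on left)
Postfix: 6 3 - 5 -


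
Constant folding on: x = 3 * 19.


3 * 19 = 57 at compile time
Optimized: x = 57


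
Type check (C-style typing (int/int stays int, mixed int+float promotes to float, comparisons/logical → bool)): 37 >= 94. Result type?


Operand types: int >= int
Rule: comparison yields bool
Result type: bool


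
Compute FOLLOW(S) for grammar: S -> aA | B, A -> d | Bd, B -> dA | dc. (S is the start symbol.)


$ ∈ FOLLOW(S). For each A -> αBβ: add FIRST(β)\{ε} to FOLLOW(B); if β nullable, add FOLLOW(A).
FOLLOW(S) = {$}


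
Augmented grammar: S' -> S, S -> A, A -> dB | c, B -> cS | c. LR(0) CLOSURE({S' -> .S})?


Start: S' -> .S
For each item with dot before a nonterminal B, add B -> .γ for every B-production
Closure: [S' -> .S, S -> .A, A -> .dB, A -> .c]


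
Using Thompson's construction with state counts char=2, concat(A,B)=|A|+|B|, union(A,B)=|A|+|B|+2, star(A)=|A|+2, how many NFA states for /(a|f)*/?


Syntax tree has 2 char leaf(s), 1 union(s), 1 star(s)
chars contribute 2×2 = 4; each union adds +2; each star adds +2
Total: 4 + 2 + 2 = 8 states


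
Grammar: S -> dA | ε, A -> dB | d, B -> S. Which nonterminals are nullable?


A nonterminal is nullable iff some alternative derives ε (directly, or every symbol in it is nullable)
Nullable: {B, S}


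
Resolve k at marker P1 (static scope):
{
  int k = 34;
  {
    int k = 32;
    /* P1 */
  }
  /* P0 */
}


k declared in the same block as P1
k = 32


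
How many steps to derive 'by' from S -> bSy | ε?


Derivation: S => bSy => by
Steps: 2


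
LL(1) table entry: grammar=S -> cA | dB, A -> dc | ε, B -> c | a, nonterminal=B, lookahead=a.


For [B, a]: 'a' ∈ FIRST(a)
Entry: B -> a


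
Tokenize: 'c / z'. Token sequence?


Scan left to right, longest-match per lexeme
Tokens: ID(c), OP(/), ID(z)


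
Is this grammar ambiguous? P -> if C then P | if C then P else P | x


dangling else: 'if C then if C then x else x' parses two ways
Ambiguous


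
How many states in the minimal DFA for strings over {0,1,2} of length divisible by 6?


Track length mod 6: states 0..5, accept at 0
Minimal DFA: 6 states


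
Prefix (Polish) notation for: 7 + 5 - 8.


left-to-right (same/higher precedence on left): tree is (- (+ 7 5) 8)
Prefix: - + 7 5 8


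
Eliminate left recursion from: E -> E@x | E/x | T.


Left-recursive alternatives: E@x, E/x; non-recursive: T
Introduce E': E -> TE', E' -> @xE' | /xE' | ε


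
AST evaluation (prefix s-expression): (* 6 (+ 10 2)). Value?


Evaluate inner: (+ 10 2) = 12
Evaluate root: (* 6 12) = 72
Result: 72


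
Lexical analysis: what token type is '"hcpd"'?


Pattern: double-quoted sequence
Type: STRING_LITERAL


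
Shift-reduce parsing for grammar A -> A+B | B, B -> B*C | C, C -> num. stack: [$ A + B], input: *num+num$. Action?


'*' can extend B; shift to build B -> B*C
Action: shift


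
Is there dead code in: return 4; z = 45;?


statement follows a return and is unreachable
Dead: 'z = 45'


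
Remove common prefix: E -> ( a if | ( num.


Common prefix: '('
Factored: E -> ( E', E' -> a if | num


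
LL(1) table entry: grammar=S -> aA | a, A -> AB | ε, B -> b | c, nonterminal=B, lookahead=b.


For [B, b]: 'b' ∈ FIRST(b)
Entry: B -> b


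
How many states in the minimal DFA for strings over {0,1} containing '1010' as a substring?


KMP-style automaton: 4 progress states + 1 absorbing accept = 5
Minimal DFA: 5 states


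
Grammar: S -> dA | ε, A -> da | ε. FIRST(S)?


Per alternative of S: FIRST(dA) = {d}; FIRST(ε) = {ε}
FIRST(S) = {d, ε}


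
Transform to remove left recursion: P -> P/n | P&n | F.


Left-recursive alternatives: P/n, P&n; non-recursive: F
Introduce P': P -> FP', P' -> /nP' | &nP' | ε


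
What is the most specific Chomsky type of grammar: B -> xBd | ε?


Single nonterminal LHS, but x^n d^n is not regular
Classification: Type 2 (Context-Free)


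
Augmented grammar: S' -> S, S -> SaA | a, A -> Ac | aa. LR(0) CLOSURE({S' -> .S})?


Start: S' -> .S
For each item with dot before a nonterminal B, add B -> .γ for every B-production
Closure: [S' -> .S, S -> .SaA, S -> .a]


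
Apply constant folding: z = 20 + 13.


20 + 13 = 33 at compile time
Optimized: z = 33


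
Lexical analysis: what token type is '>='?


Pattern: operator symbol
Type: OPERATOR


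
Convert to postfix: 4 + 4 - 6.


Left to right (same or higher precedence on left)
Postfix: 4 4 + 6 -


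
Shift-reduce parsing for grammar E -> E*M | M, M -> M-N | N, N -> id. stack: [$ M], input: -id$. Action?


shift '-' to continue M -> M-N
Action: shift


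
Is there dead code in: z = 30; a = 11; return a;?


z is assigned but never read
Dead: 'z = 30'


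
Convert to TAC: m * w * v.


Break into single-operator statements:
t1 = m * w
t2 = t1 * v


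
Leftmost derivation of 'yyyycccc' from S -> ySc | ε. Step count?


Derivation: S => ySc => yyScc => yyySccc => yyyyScccc => yyyycccc
Steps: 5


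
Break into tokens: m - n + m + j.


Scan left to right, longest-match per lexeme
Tokens: ID(m), OP(-), ID(n), OP(+), ID(m), OP(+), ID(j)


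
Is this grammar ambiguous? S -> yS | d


right-linear, alternatives start with distinct terminals 'y' vs 'd': unique leftmost derivation
Unambiguous


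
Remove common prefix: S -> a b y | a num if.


Common prefix: 'a'
Factored: S -> a S', S' -> b y | num if


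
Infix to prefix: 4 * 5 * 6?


left-to-right (same/higher precedence on left): tree is (* (* 4 5) 6)
Prefix: * * 4 5 6


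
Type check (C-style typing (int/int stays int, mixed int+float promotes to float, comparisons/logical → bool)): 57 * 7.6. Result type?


Operand types: int * float
Rule: mixed int/float promotes to float; int/int stays int
Result type: float


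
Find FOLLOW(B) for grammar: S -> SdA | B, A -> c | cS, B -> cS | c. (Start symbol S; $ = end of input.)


$ ∈ FOLLOW(S). For each A -> αBβ: add FIRST(β)\{ε} to FOLLOW(B); if β nullable, add FOLLOW(A).
FOLLOW(B) = {$, d}


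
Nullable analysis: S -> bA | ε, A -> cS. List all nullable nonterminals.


A nonterminal is nullable iff some alternative derives ε (directly, or every symbol in it is nullable)
Nullable: {S}


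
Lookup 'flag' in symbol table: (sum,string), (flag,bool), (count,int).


Lookup 'flag' → type bool


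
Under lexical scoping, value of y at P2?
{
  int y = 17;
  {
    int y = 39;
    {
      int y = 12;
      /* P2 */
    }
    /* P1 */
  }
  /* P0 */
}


y declared in the same block as P2
y = 12


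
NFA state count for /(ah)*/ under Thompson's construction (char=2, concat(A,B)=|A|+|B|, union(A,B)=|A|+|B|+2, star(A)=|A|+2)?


Syntax tree has 2 char leaf(s), 0 union(s), 1 star(s)
chars contribute 2×2 = 4; each union adds +2; each star adds +2
Total: 4 + 0 + 2 = 6 states


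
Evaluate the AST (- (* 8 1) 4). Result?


Evaluate inner: (* 8 1) = 8
Evaluate root: (- 8 4) = 4
Result: 4


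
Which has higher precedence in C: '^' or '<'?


'<' is relational (level 7); '^' is bitwise XOR (level 4)
Higher level binds tighter
'<' has higher precedence than '^'


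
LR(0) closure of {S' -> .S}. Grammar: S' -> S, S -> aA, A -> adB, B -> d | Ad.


Start: S' -> .S
For each item with dot before a nonterminal B, add B -> .γ for every B-production
Closure: [S' -> .S, S -> .aA]


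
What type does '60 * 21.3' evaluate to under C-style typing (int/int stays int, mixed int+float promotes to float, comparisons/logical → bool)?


Operand types: int * float
Rule: mixed int/float promotes to float; int/int stays int
Result type: float


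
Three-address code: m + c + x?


Break into single-operator statements:
t1 = m + c
t2 = t1 + x


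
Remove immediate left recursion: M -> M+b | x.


Left-recursive alternatives: M+b; non-recursive: x
Introduce M': M -> xM', M' -> +bM' | ε


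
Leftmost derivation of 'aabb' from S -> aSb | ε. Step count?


Derivation: S => aSb => aaSbb => aabb
Steps: 3


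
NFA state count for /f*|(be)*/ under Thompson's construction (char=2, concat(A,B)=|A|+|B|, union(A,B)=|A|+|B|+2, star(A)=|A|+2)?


Syntax tree has 3 char leaf(s), 1 union(s), 2 star(s)
chars contribute 3×2 = 6; each union adds +2; each star adds +2
Total: 6 + 2 + 4 = 12 states


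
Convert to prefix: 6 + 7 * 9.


'*' binds tighter: tree is (+ 6 (* 7 9))
Prefix: + 6 * 7 9


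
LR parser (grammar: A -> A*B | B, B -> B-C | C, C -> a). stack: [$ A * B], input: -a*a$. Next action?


'-' can extend B; shift to build B -> B-C
Action: shift


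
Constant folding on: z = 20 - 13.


20 - 13 = 7 at compile time
Optimized: z = 7


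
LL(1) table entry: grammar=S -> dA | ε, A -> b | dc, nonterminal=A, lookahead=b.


For [A, b]: 'b' ∈ FIRST(b)
Entry: A -> b


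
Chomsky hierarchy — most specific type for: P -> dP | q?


Right-linear: every RHS is a terminal or a terminal followed by one nonterminal
Classification: Type 3 (Regular)


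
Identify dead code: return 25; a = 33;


statement follows a return and is unreachable
Dead: 'a = 33'


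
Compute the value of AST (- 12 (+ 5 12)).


Evaluate inner: (+ 5 12) = 17
Evaluate root: (- 12 17) = -5
Result: -5


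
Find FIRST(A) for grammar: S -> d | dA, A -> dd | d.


Per alternative of A: FIRST(dd) = {d}; FIRST(d) = {d}
FIRST(A) = {d}


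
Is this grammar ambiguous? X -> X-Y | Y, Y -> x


precedence layered via separate nonterminal Y: deterministic
Unambiguous


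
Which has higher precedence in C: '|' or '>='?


'>=' is relational (level 7); '|' is bitwise OR (level 3)
Higher level binds tighter
'>=' has higher precedence than '|'


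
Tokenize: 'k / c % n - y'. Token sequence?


Scan left to right, longest-match per lexeme
Tokens: ID(k), OP(/), ID(c), OP(%), ID(n), OP(-), ID(y)


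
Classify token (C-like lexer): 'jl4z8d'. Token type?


Pattern: letter/underscore followed by alphanumerics, not a keyword
Type: IDENTIFIER


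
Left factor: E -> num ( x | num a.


Common prefix: 'num'
Factored: E -> num E', E' -> ( x | a


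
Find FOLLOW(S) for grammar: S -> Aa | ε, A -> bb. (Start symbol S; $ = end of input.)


$ ∈ FOLLOW(S). For each A -> αBβ: add FIRST(β)\{ε} to FOLLOW(B); if β nullable, add FOLLOW(A).
FOLLOW(S) = {$}


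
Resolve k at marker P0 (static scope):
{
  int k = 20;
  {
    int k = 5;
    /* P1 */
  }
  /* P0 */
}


k declared in the same block as P0
k = 20


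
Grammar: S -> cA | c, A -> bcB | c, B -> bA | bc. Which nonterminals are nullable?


A nonterminal is nullable iff some alternative derives ε (directly, or every symbol in it is nullable)
Nullable: {}


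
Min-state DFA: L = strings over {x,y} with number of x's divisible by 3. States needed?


Track (count of x) mod 3: states 0..2, accept at 0
Minimal DFA: 3 states


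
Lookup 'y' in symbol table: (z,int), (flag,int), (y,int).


Lookup 'y' → type int


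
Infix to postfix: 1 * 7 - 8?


Left to right (same or higher precedence on left)
Postfix: 1 7 * 8 -


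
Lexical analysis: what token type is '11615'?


Pattern: digits only
Type: INTEGER_LITERAL


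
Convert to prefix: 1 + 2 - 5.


left-to-right (same/higher precedence on left): tree is (- (+ 1 2) 5)
Prefix: - + 1 2 5


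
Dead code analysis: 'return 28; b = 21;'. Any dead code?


statement follows a return and is unreachable
Dead: 'b = 21'


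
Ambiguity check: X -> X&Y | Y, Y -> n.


precedence layered via separate nonterminal Y: deterministic
Unambiguous


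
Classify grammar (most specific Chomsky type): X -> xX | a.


Right-linear: every RHS is a terminal or a terminal followed by one nonterminal
Classification: Type 3 (Regular)


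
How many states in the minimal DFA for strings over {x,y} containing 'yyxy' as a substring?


KMP-style automaton: 4 progress states + 1 absorbing accept = 5
Minimal DFA: 5 states


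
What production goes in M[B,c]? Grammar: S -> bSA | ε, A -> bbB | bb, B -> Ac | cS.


For [B, c]: 'c' ∈ FIRST(cS)
Entry: B -> cS


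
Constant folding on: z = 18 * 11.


18 * 11 = 198 at compile time
Optimized: z = 198


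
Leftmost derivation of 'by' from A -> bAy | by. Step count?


Derivation: A => by
Steps: 1


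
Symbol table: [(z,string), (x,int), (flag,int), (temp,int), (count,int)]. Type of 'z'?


Lookup 'z' → type string


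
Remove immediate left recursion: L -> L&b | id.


Left-recursive alternatives: L&b; non-recursive: id
Introduce L': L -> idL', L' -> &bL' | ε


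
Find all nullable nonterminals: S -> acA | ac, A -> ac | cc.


A nonterminal is nullable iff some alternative derives ε (directly, or every symbol in it is nullable)
Nullable: {}


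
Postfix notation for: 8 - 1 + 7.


Left to right (same or higher precedence on left)
Postfix: 8 1 - 7 +


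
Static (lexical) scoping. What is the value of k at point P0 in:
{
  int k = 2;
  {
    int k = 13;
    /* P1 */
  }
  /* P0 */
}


k declared in the same block as P0
k = 2


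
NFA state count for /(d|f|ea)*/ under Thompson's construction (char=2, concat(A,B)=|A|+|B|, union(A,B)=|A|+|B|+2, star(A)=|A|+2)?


Syntax tree has 4 char leaf(s), 2 union(s), 1 star(s)
chars contribute 4×2 = 8; each union adds +2; each star adds +2
Total: 8 + 4 + 2 = 14 states


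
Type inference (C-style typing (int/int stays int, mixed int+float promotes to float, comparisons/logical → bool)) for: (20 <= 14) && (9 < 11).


Operand types: bool && bool
Rule: logical operators take bool operands and yield bool
Result type: bool


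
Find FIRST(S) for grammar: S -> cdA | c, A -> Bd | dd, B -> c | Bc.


Per alternative of S: FIRST(cdA) = {c}; FIRST(c) = {c}
FIRST(S) = {c}


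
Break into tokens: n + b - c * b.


Scan left to right, longest-match per lexeme
Tokens: ID(n), OP(+), ID(b), OP(-), ID(c), OP(*), ID(b)


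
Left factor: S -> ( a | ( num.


Common prefix: '('
Factored: S -> ( S', S' -> a | num


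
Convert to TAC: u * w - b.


Break into single-operator statements:
t1 = u * w
t2 = t1 - b


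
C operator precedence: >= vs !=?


'>=' is relational (level 7); '!=' is equality (level 6)
Higher level binds tighter
'>=' has higher precedence than '!='


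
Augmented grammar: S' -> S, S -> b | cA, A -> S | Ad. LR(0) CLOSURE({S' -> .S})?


Start: S' -> .S
For each item with dot before a nonterminal B, add B -> .γ for every B-production
Closure: [S' -> .S, S -> .b, S -> .cA]


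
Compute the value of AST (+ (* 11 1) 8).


Evaluate inner: (* 11 1) = 11
Evaluate root: (+ 11 8) = 19
Result: 19


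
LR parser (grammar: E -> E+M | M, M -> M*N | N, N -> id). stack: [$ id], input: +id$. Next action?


'id' on top is the handle for N -> id
Action: reduce (N -> id)


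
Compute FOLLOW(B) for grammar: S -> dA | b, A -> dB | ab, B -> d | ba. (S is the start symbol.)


$ ∈ FOLLOW(S). For each A -> αBβ: add FIRST(β)\{ε} to FOLLOW(B); if β nullable, add FOLLOW(A).
FOLLOW(B) = {$}


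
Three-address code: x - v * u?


Break into single-operator statements:
t1 = v * u
t2 = x - t1


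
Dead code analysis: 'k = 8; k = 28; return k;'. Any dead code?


first assignment to k is overwritten before any read
Dead: 'k = 8'


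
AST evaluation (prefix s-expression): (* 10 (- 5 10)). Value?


Evaluate inner: (- 5 10) = -5
Evaluate root: (* 10 -5) = -50
Result: -50


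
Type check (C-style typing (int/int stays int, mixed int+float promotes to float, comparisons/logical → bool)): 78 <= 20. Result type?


Operand types: int <= int
Rule: comparison yields bool
Result type: bool


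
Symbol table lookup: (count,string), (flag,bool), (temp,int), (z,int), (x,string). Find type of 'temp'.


Lookup 'temp' → type int


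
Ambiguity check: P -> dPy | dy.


balanced d^n…y^n: each string has a unique parse
Unambiguous


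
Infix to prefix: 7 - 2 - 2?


left-to-right (same/higher precedence on left): tree is (- (- 7 2) 2)
Prefix: - - 7 2 2


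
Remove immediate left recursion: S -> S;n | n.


Left-recursive alternatives: S;n; non-recursive: n
Introduce S': S -> nS', S' -> ;nS' | ε


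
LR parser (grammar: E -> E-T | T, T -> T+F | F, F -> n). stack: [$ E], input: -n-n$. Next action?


shift '-' to continue E -> E-T
Action: shift


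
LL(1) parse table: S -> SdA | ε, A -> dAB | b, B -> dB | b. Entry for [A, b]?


For [A, b]: 'b' ∈ FIRST(b)
Entry: A -> b


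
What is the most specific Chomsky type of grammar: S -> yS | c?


Right-linear: every RHS is a terminal or a terminal followed by one nonterminal
Classification: Type 3 (Regular)


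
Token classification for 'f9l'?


Pattern: letter/underscore followed by alphanumerics, not a keyword
Type: IDENTIFIER


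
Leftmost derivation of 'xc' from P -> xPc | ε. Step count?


Derivation: P => xPc => xc
Steps: 2


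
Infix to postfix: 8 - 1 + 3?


Left to right (same or higher precedence on left)
Postfix: 8 1 - 3 +


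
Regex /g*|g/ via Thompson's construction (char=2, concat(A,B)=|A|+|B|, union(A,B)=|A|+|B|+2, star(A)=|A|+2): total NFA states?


Syntax tree has 2 char leaf(s), 1 union(s), 1 star(s)
chars contribute 2×2 = 4; each union adds +2; each star adds +2
Total: 4 + 2 + 2 = 8 states


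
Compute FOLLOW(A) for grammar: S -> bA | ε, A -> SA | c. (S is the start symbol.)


$ ∈ FOLLOW(S). For each A -> αBβ: add FIRST(β)\{ε} to FOLLOW(B); if β nullable, add FOLLOW(A).
FOLLOW(A) = {$, b, c}


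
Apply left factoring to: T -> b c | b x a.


Common prefix: 'b'
Factored: T -> b T', T' -> c | x a


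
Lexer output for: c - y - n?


Scan left to right, longest-match per lexeme
Tokens: ID(c), OP(-), ID(y), OP(-), ID(n)


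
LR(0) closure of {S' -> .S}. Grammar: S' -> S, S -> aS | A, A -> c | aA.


Start: S' -> .S
For each item with dot before a nonterminal B, add B -> .γ for every B-production
Closure: [S' -> .S, S -> .aS, S -> .A, A -> .c, A -> .aA]


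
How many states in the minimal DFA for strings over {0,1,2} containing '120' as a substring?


KMP-style automaton: 3 progress states + 1 absorbing accept = 4
Minimal DFA: 4 states


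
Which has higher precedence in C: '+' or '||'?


'+' is additive (level 9); '||' is logical OR (level 1)
Higher level binds tighter
'+' has higher precedence than '||'


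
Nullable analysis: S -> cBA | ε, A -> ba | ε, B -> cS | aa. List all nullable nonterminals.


A nonterminal is nullable iff some alternative derives ε (directly, or every symbol in it is nullable)
Nullable: {A, S}


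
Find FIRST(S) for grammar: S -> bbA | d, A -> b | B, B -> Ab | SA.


Per alternative of S: FIRST(bbA) = {b}; FIRST(d) = {d}
FIRST(S) = {b, d}


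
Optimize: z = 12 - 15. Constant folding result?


12 - 15 = -3 at compile time
Optimized: z = -3


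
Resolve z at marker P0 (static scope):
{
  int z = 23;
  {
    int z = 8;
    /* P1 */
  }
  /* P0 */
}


z declared in the same block as P0
z = 23


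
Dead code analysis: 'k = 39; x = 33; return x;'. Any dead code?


k is assigned but never read
Dead: 'k = 39'


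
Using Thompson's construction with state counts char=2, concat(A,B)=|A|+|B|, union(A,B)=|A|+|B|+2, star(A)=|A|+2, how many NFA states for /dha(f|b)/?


Syntax tree has 5 char leaf(s), 1 union(s), 0 star(s)
chars contribute 5×2 = 10; each union adds +2; each star adds +2
Total: 10 + 2 + 0 = 12 states


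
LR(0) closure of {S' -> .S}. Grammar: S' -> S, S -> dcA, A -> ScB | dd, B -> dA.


Start: S' -> .S
For each item with dot before a nonterminal B, add B -> .γ for every B-production
Closure: [S' -> .S, S -> .dcA]


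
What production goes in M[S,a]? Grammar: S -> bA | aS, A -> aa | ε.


For [S, a]: 'a' ∈ FIRST(aS)
Entry: S -> aS


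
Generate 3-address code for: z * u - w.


Break into single-operator statements:
t1 = z * u
t2 = t1 - w


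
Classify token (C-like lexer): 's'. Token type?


Pattern: letter/underscore followed by alphanumerics, not a keyword
Type: IDENTIFIER


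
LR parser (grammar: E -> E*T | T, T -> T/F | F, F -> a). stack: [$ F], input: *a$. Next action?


'F' (not preceded by T/) is the handle for T -> F
Action: reduce (T -> F)


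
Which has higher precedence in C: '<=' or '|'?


'<=' is relational (level 7); '|' is bitwise OR (level 3)
Higher level binds tighter
'<=' has higher precedence than '|'


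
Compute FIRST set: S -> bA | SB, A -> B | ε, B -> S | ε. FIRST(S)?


Per alternative of S: FIRST(bA) = {b}; FIRST(SB) = {b}
FIRST(S) = {b}


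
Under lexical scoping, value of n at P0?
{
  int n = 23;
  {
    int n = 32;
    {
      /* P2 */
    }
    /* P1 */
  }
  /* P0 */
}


n declared in the same block as P0
n = 23


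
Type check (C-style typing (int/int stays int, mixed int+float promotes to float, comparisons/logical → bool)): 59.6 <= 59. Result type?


Operand types: float <= int
Rule: comparison yields bool
Result type: bool


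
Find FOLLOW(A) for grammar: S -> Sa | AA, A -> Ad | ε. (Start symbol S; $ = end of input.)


$ ∈ FOLLOW(S). For each A -> αBβ: add FIRST(β)\{ε} to FOLLOW(B); if β nullable, add FOLLOW(A).
FOLLOW(A) = {$, a, d}


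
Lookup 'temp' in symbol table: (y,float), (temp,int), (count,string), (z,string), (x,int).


Lookup 'temp' → type int


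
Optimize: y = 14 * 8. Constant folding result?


14 * 8 = 112 at compile time
Optimized: y = 112


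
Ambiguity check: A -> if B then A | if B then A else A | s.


dangling else: 'if B then if B then s else s' parses two ways
Ambiguous


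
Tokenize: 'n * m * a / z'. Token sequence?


Scan left to right, longest-match per lexeme
Tokens: ID(n), OP(*), ID(m), OP(*), ID(a), OP(/), ID(z)


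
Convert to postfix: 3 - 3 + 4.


Left to right (same or higher precedence on left)
Postfix: 3 3 - 4 +


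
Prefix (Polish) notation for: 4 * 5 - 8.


left-to-right (same/higher precedence on left): tree is (- (* 4 5) 8)
Prefix: - * 4 5 8


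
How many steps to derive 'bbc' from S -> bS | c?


Derivation: S => bS => bbS => bbc
Steps: 3


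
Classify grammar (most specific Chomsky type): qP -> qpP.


LHS has context (more than one symbol) and |LHS| ≤ |RHS|
Classification: Type 1 (Context-Sensitive)


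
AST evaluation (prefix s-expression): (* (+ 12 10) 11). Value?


Evaluate inner: (+ 12 10) = 22
Evaluate root: (* 22 11) = 242
Result: 242


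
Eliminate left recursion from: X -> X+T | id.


Left-recursive alternatives: X+T; non-recursive: id
Introduce X': X -> idX', X' -> +TX' | ε


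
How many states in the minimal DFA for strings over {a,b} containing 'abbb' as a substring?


KMP-style automaton: 4 progress states + 1 absorbing accept = 5
Minimal DFA: 5 states


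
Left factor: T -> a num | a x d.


Common prefix: 'a'
Factored: T -> a T', T' -> num | x d


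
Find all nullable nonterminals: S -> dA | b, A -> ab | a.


A nonterminal is nullable iff some alternative derives ε (directly, or every symbol in it is nullable)
Nullable: {}


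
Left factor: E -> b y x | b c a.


Common prefix: 'b'
Factored: E -> b E', E' -> y x | c a


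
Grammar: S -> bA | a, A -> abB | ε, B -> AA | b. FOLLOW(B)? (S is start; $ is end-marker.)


$ ∈ FOLLOW(S). For each A -> αBβ: add FIRST(β)\{ε} to FOLLOW(B); if β nullable, add FOLLOW(A).
FOLLOW(B) = {$, a}


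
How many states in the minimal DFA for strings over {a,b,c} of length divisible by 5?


Track length mod 5: states 0..4, accept at 0
Minimal DFA: 5 states


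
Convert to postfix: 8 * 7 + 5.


Left to right (same or higher precedence on left)
Postfix: 8 7 * 5 +


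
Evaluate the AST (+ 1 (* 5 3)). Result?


Evaluate inner: (* 5 3) = 15
Evaluate root: (+ 1 15) = 16
Result: 16


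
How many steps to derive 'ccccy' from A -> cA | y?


Derivation: A => cA => ccA => cccA => ccccA => ccccy
Steps: 5


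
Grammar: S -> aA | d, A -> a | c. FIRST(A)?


Per alternative of A: FIRST(a) = {a}; FIRST(c) = {c}
FIRST(A) = {a, c}


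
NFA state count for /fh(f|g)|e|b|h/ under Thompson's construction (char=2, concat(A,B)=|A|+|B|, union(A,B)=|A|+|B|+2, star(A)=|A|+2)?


Syntax tree has 7 char leaf(s), 4 union(s), 0 star(s)
chars contribute 7×2 = 14; each union adds +2; each star adds +2
Total: 14 + 8 + 0 = 22 states


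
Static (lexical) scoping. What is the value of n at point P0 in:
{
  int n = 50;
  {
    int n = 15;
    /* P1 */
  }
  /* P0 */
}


n declared in the same block as P0
n = 50


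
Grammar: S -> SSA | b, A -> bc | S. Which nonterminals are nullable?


A nonterminal is nullable iff some alternative derives ε (directly, or every symbol in it is nullable)
Nullable: {}


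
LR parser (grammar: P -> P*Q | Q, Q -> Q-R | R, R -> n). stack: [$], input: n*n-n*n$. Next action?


no handle on stack; shift 'n'
Action: shift


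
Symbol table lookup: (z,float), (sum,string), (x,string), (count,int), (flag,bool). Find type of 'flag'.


Lookup 'flag' → type bool


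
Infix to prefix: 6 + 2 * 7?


'*' binds tighter: tree is (+ 6 (* 2 7))
Prefix: + 6 * 2 7


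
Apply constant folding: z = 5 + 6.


5 + 6 = 11 at compile time
Optimized: z = 11


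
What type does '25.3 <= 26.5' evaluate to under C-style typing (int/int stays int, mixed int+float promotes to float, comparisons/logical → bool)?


Operand types: float <= float
Rule: comparison yields bool
Result type: bool


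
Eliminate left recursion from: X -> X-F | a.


Left-recursive alternatives: X-F; non-recursive: a
Introduce X': X -> aX', X' -> -FX' | ε


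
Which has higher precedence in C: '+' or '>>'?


'+' is additive (level 9); '>>' is shift (level 8)
Higher level binds tighter
'+' has higher precedence than '>>'


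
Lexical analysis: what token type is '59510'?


Pattern: digits only
Type: INTEGER_LITERAL


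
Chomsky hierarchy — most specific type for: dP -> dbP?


LHS has context (more than one symbol) and |LHS| ≤ |RHS|
Classification: Type 1 (Context-Sensitive)


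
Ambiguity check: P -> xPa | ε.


balanced x^n…a^n: each string has a unique parse
Unambiguous


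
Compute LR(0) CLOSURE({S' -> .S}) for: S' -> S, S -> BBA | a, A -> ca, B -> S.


Start: S' -> .S
For each item with dot before a nonterminal B, add B -> .γ for every B-production
Closure: [S' -> .S, S -> .BBA, S -> .a, B -> .S]


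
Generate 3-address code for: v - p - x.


Break into single-operator statements:
t1 = v - p
t2 = t1 - x


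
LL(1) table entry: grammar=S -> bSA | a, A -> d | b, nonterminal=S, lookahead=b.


For [S, b]: 'b' ∈ FIRST(bSA)
Entry: S -> bSA


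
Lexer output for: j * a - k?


Scan left to right, longest-match per lexeme
Tokens: ID(j), OP(*), ID(a), OP(-), ID(k)


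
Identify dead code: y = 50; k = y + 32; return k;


y is read by k's definition; k is returned
No dead code


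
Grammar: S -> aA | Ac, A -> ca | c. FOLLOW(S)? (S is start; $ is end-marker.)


$ ∈ FOLLOW(S). For each A -> αBβ: add FIRST(β)\{ε} to FOLLOW(B); if β nullable, add FOLLOW(A).
FOLLOW(S) = {$}


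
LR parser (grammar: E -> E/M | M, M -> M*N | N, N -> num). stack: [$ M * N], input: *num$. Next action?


handle 'M*N' on top
Action: reduce (M -> M*N)


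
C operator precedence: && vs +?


'+' is additive (level 9); '&&' is logical AND (level 2)
Higher level binds tighter
'+' has higher precedence than '&&'
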